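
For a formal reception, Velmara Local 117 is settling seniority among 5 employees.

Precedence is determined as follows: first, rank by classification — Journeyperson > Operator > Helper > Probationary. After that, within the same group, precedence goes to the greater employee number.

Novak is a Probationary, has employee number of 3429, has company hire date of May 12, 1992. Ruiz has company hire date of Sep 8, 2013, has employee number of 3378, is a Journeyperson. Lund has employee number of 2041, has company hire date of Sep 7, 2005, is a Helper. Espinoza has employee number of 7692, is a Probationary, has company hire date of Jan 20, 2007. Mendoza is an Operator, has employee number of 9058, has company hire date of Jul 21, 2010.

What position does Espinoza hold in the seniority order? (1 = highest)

4

By classification: Ruiz (Journeyperson); then Mendoza (Operator); then Lund (Helper); then Espinoza and Novak (Probationary).
Among Espinoza and Novak, by employee number (higher first): Espinoza (7692) before Novak (3429).
Order: Ruiz, Mendoza, Lund, Espinoza, Novak. So position 4.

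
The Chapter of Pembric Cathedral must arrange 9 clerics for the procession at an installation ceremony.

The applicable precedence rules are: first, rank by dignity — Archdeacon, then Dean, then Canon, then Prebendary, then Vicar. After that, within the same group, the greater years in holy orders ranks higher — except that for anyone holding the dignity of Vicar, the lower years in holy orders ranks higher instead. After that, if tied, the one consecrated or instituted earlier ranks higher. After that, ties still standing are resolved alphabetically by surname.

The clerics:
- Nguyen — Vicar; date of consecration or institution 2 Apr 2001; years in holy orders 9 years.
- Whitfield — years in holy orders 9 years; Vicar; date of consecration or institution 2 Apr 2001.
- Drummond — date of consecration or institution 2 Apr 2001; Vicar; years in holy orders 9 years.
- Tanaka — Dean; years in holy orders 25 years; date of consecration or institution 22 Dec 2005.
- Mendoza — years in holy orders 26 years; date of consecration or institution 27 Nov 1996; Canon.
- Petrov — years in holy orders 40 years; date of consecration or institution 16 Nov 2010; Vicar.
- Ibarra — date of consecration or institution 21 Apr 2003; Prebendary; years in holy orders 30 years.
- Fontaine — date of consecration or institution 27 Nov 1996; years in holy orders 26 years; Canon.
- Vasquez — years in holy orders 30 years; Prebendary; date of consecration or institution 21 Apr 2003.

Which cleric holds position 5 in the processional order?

Vasquez

By dignity: Tanaka (Dean); then Fontaine and Mendoza (Canon); then Ibarra and Vasquez (Prebendary); then Drummond, Nguyen, Whitfield and Petrov (Vicar).
Fontaine and Mendoza both have years in holy orders 26 years, so the next rule applies.
Fontaine and Mendoza both have date of consecration or institution 27 Nov 1996, so the next rule applies.
Among Fontaine and Mendoza, alphabetically by surname: Fontaine before Mendoza.
Ibarra and Vasquez both have years in holy orders 30 years, so the next rule applies.
Ibarra and Vasquez both have date of consecration or institution 21 Apr 2003, so the next rule applies.
Among Ibarra and Vasquez, alphabetically by surname: Ibarra before Vasquez.
Among Drummond, Nguyen, Whitfield and Petrov, by years in holy orders (lower first) (reversed rule for this group): Drummond, Nguyen and Whitfield (9 years) before Petrov (40 years).
Drummond, Nguyen and Whitfield all have date of consecration or institution 2 Apr 2001, so the next rule applies.
Among Drummond, Nguyen and Whitfield, alphabetically by surname: Drummond before Nguyen before Whitfield.
Order: Tanaka, Fontaine, Mendoza, Ibarra, Vasquez, Drummond, Nguyen, Whitfield, Petrov.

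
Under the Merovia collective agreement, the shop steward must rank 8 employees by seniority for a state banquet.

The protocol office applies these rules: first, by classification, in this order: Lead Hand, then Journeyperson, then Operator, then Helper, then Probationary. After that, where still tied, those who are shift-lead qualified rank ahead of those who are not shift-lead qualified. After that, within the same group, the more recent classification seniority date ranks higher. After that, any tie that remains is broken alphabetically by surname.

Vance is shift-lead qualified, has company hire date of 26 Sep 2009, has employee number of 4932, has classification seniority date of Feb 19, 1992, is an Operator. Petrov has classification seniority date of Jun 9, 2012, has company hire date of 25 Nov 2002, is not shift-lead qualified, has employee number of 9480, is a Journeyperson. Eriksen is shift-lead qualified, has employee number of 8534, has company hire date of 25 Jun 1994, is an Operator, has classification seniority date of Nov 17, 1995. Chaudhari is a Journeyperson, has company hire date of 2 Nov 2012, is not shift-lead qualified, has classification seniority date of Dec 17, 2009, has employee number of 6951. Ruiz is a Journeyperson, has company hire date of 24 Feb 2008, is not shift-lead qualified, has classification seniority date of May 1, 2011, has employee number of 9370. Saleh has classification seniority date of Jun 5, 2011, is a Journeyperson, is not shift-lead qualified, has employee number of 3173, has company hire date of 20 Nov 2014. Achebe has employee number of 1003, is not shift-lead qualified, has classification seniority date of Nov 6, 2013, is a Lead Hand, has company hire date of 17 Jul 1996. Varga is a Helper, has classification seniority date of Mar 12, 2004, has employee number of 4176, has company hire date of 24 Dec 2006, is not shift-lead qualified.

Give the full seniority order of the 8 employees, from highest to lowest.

By classification: Achebe (Lead Hand); then Petrov, Saleh, Ruiz and Chaudhari (Journeyperson); then Eriksen and Vance (Operator); then Varga (Helper).
Petrov, Saleh, Ruiz and Chaudhari are each not shift-lead qualified, so the next rule applies.
Among Petrov, Saleh, Ruiz and Chaudhari, by classification seniority date (later first): Petrov (Jun 9, 2012) before Saleh (Jun 5, 2011) before Ruiz (May 1, 2011) before Chaudhari (Dec 17, 2009).
Eriksen and Vance are each shift-lead qualified, so the next rule applies.
Among Eriksen and Vance, by classification seniority date (later first): Eriksen (Nov 17, 1995) before Vance (Feb 19, 1992).
Full order: Achebe, Petrov, Saleh, Ruiz, Chaudhari, Eriksen, Vance, Varga.

Achebe, Petrov, Saleh, Ruiz, Chaudhari, Eriksen, Vance, Varga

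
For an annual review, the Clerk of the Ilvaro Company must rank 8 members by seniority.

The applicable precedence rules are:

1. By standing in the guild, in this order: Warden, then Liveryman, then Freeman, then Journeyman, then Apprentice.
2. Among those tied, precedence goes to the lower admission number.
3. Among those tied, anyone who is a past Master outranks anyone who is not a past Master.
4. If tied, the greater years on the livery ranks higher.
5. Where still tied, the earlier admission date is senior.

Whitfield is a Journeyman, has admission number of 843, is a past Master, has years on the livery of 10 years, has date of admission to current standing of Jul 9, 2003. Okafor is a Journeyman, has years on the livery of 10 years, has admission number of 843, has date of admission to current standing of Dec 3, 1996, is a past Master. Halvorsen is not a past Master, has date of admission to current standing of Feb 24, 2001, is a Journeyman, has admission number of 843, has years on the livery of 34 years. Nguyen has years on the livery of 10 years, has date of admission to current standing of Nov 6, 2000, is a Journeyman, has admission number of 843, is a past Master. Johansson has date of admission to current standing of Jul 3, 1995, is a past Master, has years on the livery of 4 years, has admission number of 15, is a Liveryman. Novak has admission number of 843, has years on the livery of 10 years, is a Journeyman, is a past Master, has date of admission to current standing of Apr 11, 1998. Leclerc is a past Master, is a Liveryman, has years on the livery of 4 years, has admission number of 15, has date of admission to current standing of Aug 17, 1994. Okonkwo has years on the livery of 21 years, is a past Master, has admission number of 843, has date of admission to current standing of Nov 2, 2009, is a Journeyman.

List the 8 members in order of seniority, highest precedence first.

By standing in the guild: Leclerc and Johansson (Liveryman); then Okonkwo, Okafor, Novak, Nguyen, Whitfield and Halvorsen (Journeyman).
Leclerc and Johansson both have admission number 15, so the next rule applies.
Leclerc and Johansson are each a past Master, so the next rule applies.
Leclerc and Johansson both have years on the livery 4 years, so the next rule applies.
Among Leclerc and Johansson, by date of admission to current standing (earlier first): Leclerc (Aug 17, 1994) before Johansson (Jul 3, 1995).
Okonkwo, Okafor, Novak, Nguyen, Whitfield and Halvorsen all have admission number 843, so the next rule applies.
Among Okonkwo, Okafor, Novak, Nguyen, Whitfield and Halvorsen, a past Master before not a past Master: Okonkwo, Okafor, Novak, Nguyen and Whitfield (a past Master) before Halvorsen (not a past Master).
Among Okonkwo, Okafor, Novak, Nguyen and Whitfield, by years on the livery (higher first): Okonkwo (21 years) before Okafor, Novak, Nguyen and Whitfield (10 years).
Among Okafor, Novak, Nguyen and Whitfield, by date of admission to current standing (earlier first): Okafor (Dec 3, 1996) before Novak (Apr 11, 1998) before Nguyen (Nov 6, 2000) before Whitfield (Jul 9, 2003).
Full order: Leclerc, Johansson, Okonkwo, Okafor, Novak, Nguyen, Whitfield, Halvorsen.

Leclerc, Johansson, Okonkwo, Okafor, Novak, Nguyen, Whitfield, Halvorsen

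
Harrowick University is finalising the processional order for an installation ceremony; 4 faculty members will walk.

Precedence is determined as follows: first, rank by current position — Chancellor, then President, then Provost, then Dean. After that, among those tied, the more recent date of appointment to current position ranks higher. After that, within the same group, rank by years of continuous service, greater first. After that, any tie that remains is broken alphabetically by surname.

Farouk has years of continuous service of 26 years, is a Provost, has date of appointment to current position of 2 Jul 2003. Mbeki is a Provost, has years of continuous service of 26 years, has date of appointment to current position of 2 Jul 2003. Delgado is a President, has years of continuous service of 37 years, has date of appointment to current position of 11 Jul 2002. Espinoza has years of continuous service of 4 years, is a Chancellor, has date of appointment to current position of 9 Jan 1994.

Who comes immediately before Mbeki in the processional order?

Farouk

By current position: Espinoza (Chancellor); then Delgado (President); then Farouk and Mbeki (Provost).
Farouk and Mbeki both have date of appointment to current position 2 Jul 2003, so the next rule applies.
Farouk and Mbeki both have years of continuous service 26 years, so the next rule applies.
Among Farouk and Mbeki, alphabetically by surname: Farouk before Mbeki.
Order: Espinoza, Delgado, Farouk, Mbeki.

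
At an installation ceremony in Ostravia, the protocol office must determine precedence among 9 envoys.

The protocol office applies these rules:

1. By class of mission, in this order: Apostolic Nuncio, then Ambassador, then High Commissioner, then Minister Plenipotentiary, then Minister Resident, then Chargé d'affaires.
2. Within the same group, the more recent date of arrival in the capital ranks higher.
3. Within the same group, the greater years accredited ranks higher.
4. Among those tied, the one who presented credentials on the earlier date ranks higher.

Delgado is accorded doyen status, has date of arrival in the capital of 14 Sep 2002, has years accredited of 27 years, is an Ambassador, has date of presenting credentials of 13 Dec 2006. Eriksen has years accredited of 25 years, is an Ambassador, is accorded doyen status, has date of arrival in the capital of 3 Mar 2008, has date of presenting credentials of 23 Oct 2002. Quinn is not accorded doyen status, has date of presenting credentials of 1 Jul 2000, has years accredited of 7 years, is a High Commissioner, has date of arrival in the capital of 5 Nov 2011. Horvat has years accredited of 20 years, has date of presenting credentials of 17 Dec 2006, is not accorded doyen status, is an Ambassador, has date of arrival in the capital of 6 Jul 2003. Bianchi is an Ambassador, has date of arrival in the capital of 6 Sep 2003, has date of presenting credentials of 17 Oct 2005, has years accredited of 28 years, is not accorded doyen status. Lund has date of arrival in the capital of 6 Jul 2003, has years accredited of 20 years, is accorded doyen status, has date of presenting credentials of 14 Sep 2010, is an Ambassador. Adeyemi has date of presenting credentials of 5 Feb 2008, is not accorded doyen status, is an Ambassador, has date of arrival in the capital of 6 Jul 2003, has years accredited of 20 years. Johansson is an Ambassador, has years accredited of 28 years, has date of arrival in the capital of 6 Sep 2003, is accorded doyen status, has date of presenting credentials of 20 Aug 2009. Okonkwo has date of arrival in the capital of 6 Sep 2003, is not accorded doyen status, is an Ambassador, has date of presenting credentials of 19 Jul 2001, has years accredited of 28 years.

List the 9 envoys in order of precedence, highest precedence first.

Eriksen, Okonkwo, Bianchi, Johansson, Horvat, Adeyemi, Lund, Delgado, Quinn

By class of mission: Eriksen, Okonkwo, Bianchi, Johansson, Horvat, Adeyemi, Lund and Delgado (Ambassador); then Quinn (High Commissioner).
Among Eriksen, Okonkwo, Bianchi, Johansson, Horvat, Adeyemi, Lund and Delgado, by date of arrival in the capital (later first): Eriksen (3 Mar 2008) before Okonkwo, Bianchi and Johansson (6 Sep 2003) before Horvat, Adeyemi and Lund (6 Jul 2003) before Delgado (14 Sep 2002).
Okonkwo, Bianchi and Johansson all have years accredited 28 years, so the next rule applies.
Among Okonkwo, Bianchi and Johansson, by date of presenting credentials (earlier first): Okonkwo (19 Jul 2001) before Bianchi (17 Oct 2005) before Johansson (20 Aug 2009).
Horvat, Adeyemi and Lund all have years accredited 20 years, so the next rule applies.
Among Horvat, Adeyemi and Lund, by date of presenting credentials (earlier first): Horvat (17 Dec 2006) before Adeyemi (5 Feb 2008) before Lund (14 Sep 2010).
Full order: Eriksen, Okonkwo, Bianchi, Johansson, Horvat, Adeyemi, Lund, Delgado, Quinn.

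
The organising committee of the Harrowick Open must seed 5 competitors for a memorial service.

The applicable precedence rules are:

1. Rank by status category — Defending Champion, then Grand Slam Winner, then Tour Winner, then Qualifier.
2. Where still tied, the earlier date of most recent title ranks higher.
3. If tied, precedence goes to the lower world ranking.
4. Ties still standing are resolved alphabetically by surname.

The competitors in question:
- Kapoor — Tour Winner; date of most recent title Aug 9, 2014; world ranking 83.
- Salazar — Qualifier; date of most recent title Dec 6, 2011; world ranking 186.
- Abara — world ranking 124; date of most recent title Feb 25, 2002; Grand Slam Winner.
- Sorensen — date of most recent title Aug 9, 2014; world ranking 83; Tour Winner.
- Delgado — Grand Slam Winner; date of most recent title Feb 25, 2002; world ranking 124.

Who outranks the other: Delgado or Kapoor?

Delgado

By status category: Abara and Delgado (Grand Slam Winner); then Kapoor and Sorensen (Tour Winner); then Salazar (Qualifier).
Abara and Delgado both have date of most recent title Feb 25, 2002, so the next rule applies.
Abara and Delgado both have world ranking 124, so the next rule applies.
Among Abara and Delgado, alphabetically by surname: Abara before Delgado.
Kapoor and Sorensen both have date of most recent title Aug 9, 2014, so the next rule applies.
Kapoor and Sorensen both have world ranking 83, so the next rule applies.
Among Kapoor and Sorensen, alphabetically by surname: Kapoor before Sorensen.
So Delgado takes precedence.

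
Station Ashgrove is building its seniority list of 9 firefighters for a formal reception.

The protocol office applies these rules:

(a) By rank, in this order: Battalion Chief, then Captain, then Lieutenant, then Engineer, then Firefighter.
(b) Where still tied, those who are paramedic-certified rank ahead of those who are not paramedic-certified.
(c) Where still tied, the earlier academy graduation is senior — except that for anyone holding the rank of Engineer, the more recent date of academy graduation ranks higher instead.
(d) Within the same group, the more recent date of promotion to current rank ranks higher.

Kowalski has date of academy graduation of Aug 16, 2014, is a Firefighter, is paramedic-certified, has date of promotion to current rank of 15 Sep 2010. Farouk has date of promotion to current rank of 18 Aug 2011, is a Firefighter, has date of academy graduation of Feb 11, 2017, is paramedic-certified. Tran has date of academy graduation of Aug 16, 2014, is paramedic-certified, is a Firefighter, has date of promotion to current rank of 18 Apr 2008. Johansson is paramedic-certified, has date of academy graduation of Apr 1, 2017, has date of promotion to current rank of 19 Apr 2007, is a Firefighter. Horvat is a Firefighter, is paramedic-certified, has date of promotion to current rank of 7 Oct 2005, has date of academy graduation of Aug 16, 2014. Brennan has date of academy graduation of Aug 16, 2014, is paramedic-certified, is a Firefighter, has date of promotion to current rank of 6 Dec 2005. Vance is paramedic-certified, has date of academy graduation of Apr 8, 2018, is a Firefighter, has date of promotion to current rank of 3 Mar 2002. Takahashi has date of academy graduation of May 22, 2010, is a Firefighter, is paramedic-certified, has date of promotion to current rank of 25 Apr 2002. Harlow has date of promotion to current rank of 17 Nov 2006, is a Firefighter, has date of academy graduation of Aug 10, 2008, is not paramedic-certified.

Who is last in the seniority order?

By rank: Takahashi, Kowalski, Tran, Brennan, Horvat, Farouk, Johansson, Vance and Harlow (Firefighter).
Among Takahashi, Kowalski, Tran, Brennan, Horvat, Farouk, Johansson, Vance and Harlow, paramedic-certified before not paramedic-certified: Takahashi, Kowalski, Tran, Brennan, Horvat, Farouk, Johansson and Vance (paramedic-certified) before Harlow (not paramedic-certified).
Among Takahashi, Kowalski, Tran, Brennan, Horvat, Farouk, Johansson and Vance, by date of academy graduation (earlier first): Takahashi (May 22, 2010) before Kowalski, Tran, Brennan and Horvat (Aug 16, 2014) before Farouk (Feb 11, 2017) before Johansson (Apr 1, 2017) before Vance (Apr 8, 2018).
Among Kowalski, Tran, Brennan and Horvat, by date of promotion to current rank (later first): Kowalski (15 Sep 2010) before Tran (18 Apr 2008) before Brennan (6 Dec 2005) before Horvat (7 Oct 2005).
Order: Takahashi, Kowalski, Tran, Brennan, Horvat, Farouk, Johansson, Vance, Harlow.

Harlow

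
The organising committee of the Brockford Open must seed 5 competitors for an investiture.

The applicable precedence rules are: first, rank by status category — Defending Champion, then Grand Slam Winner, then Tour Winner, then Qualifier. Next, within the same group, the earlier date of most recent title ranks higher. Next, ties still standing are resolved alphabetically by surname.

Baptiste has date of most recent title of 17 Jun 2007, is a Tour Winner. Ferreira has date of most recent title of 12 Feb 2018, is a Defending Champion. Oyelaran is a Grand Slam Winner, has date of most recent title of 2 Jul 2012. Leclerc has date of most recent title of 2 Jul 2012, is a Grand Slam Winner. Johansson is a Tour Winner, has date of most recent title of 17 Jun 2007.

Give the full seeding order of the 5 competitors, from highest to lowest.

By status category: Ferreira (Defending Champion); then Leclerc and Oyelaran (Grand Slam Winner); then Baptiste and Johansson (Tour Winner).
Leclerc and Oyelaran both have date of most recent title 2 Jul 2012, so the next rule applies.
Among Leclerc and Oyelaran, alphabetically by surname: Leclerc before Oyelaran.
Baptiste and Johansson both have date of most recent title 17 Jun 2007, so the next rule applies.
Among Baptiste and Johansson, alphabetically by surname: Baptiste before Johansson.
Full order: Ferreira, Leclerc, Oyelaran, Baptiste, Johansson.

Ferreira, Leclerc, Oyelaran, Baptiste, Johansson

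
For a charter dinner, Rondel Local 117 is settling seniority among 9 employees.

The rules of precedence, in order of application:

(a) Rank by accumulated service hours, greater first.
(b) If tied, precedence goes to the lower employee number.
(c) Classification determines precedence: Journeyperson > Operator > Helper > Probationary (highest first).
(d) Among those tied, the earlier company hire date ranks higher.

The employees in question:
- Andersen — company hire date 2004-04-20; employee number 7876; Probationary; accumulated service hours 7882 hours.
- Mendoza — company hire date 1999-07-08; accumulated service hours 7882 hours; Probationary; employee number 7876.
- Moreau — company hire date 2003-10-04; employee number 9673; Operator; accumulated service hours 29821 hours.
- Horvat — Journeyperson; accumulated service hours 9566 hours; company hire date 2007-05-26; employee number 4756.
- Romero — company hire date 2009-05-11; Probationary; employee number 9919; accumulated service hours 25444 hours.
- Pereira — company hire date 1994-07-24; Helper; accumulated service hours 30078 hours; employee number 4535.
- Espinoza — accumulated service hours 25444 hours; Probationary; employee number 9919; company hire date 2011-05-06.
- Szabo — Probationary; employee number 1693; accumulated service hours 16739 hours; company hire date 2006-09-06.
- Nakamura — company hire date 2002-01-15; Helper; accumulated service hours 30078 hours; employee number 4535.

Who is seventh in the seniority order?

Horvat

By accumulated service hours (higher first): Pereira and Nakamura (both 30078 hours); then Moreau (29821 hours); then Romero and Espinoza (both 25444 hours); then Szabo (16739 hours); then Horvat (9566 hours); then Mendoza and Andersen (both 7882 hours).
Pereira and Nakamura both have employee number 4535, so the next rule applies.
Pereira and Nakamura are each Helper, so the next rule applies.
Among Pereira and Nakamura, by company hire date (earlier first): Pereira (1994-07-24) before Nakamura (2002-01-15).
Romero and Espinoza both have employee number 9919, so the next rule applies.
Romero and Espinoza are each Probationary, so the next rule applies.
Among Romero and Espinoza, by company hire date (earlier first): Romero (2009-05-11) before Espinoza (2011-05-06).
Mendoza and Andersen both have employee number 7876, so the next rule applies.
Mendoza and Andersen are each Probationary, so the next rule applies.
Among Mendoza and Andersen, by company hire date (earlier first): Mendoza (1999-07-08) before Andersen (2004-04-20).
Order: Pereira, Nakamura, Moreau, Romero, Espinoza, Szabo, Horvat, Mendoza, Andersen.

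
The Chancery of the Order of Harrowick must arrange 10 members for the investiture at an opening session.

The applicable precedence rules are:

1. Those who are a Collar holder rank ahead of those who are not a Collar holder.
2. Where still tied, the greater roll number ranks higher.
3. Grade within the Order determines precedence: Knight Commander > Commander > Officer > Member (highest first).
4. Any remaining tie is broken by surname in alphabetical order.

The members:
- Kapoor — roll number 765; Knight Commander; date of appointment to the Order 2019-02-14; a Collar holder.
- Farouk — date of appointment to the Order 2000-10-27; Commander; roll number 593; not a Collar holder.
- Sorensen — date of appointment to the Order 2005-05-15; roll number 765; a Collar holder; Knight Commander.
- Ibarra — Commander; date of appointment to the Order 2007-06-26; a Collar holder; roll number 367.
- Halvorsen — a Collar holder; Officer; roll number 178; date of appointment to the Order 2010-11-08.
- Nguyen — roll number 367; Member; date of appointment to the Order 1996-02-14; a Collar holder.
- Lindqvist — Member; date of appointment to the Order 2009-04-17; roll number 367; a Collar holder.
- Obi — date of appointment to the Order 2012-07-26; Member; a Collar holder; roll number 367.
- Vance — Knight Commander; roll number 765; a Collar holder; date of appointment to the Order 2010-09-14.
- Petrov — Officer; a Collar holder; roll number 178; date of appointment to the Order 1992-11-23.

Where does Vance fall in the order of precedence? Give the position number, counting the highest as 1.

By the first rule: Kapoor, Sorensen, Vance, Ibarra, Lindqvist, Nguyen, Obi, Halvorsen and Petrov (each a Collar holder); then Farouk (not a Collar holder).
Among Kapoor, Sorensen, Vance, Ibarra, Lindqvist, Nguyen, Obi, Halvorsen and Petrov, by roll number (higher first): Kapoor, Sorensen and Vance (765) before Ibarra, Lindqvist, Nguyen and Obi (367) before Halvorsen and Petrov (178).
Kapoor, Sorensen and Vance are each Knight Commander, so the next rule applies.
Among Kapoor, Sorensen and Vance, alphabetically by surname: Kapoor before Sorensen before Vance.
Among Ibarra, Lindqvist, Nguyen and Obi, by grade within the Order: Ibarra (Commander) before Lindqvist, Nguyen and Obi (Member).
Among Lindqvist, Nguyen and Obi, alphabetically by surname: Lindqvist before Nguyen before Obi.
Halvorsen and Petrov are each Officer, so the next rule applies.
Among Halvorsen and Petrov, alphabetically by surname: Halvorsen before Petrov.
Order: Kapoor, Sorensen, Vance, Ibarra, Lindqvist, Nguyen, Obi, Halvorsen, Petrov, Farouk. So position 3.

3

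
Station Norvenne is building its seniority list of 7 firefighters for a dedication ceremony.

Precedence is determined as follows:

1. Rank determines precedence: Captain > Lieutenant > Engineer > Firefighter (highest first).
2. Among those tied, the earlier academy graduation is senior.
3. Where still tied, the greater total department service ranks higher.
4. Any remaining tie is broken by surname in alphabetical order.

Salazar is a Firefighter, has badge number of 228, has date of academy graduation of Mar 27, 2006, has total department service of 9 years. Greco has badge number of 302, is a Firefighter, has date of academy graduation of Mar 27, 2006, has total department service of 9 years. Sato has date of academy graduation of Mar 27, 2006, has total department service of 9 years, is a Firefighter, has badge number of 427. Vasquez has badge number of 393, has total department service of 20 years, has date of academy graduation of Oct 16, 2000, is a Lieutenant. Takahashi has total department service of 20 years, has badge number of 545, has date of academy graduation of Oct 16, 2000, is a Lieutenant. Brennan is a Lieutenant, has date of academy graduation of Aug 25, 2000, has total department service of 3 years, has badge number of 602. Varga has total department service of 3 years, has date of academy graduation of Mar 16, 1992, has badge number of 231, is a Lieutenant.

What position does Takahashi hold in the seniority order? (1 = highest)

3

By rank: Varga, Brennan, Takahashi and Vasquez (Lieutenant); then Greco, Salazar and Sato (Firefighter).
Among Varga, Brennan, Takahashi and Vasquez, by date of academy graduation (earlier first): Varga (Mar 16, 1992) before Brennan (Aug 25, 2000) before Takahashi and Vasquez (Oct 16, 2000).
Takahashi and Vasquez both have total department service 20 years, so the next rule applies.
Among Takahashi and Vasquez, alphabetically by surname: Takahashi before Vasquez.
Greco, Salazar and Sato all have date of academy graduation Mar 27, 2006, so the next rule applies.
Greco, Salazar and Sato all have total department service 9 years, so the next rule applies.
Among Greco, Salazar and Sato, alphabetically by surname: Greco before Salazar before Sato.
Order: Varga, Brennan, Takahashi, Vasquez, Greco, Salazar, Sato. So position 3.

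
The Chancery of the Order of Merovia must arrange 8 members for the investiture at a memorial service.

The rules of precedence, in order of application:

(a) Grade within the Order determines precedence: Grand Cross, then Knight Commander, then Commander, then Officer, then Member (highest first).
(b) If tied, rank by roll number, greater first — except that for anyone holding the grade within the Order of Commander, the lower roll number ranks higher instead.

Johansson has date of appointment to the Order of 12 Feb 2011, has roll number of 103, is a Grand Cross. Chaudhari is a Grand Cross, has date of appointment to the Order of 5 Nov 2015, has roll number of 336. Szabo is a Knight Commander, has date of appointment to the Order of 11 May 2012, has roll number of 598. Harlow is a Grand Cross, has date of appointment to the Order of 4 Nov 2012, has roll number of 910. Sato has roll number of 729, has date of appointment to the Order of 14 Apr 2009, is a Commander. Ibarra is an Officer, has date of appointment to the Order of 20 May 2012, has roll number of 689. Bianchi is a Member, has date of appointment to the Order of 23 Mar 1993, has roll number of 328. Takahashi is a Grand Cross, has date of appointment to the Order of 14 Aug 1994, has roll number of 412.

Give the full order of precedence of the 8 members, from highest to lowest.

By grade within the Order: Harlow, Takahashi, Chaudhari and Johansson (Grand Cross); then Szabo (Knight Commander); then Sato (Commander); then Ibarra (Officer); then Bianchi (Member).
Among Harlow, Takahashi, Chaudhari and Johansson, by roll number (higher first): Harlow (910) before Takahashi (412) before Chaudhari (336) before Johansson (103).
Full order: Harlow, Takahashi, Chaudhari, Johansson, Szabo, Sato, Ibarra, Bianchi.

Harlow, Takahashi, Chaudhari, Johansson, Szabo, Sato, Ibarra, Bianchi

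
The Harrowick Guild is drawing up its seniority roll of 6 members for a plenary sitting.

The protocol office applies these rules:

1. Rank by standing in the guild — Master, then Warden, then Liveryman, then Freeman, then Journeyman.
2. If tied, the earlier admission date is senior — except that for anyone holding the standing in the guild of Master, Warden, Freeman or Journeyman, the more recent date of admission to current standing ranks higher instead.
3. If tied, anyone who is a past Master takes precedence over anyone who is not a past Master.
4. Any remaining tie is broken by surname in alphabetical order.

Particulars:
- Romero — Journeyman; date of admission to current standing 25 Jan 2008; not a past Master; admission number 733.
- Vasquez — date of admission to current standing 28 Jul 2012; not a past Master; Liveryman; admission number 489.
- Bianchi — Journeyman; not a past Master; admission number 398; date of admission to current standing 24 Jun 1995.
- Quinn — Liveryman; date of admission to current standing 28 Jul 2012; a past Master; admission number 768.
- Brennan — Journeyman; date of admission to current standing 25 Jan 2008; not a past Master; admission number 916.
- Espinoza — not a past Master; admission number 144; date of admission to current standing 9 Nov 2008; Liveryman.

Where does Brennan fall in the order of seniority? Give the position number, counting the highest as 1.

4

By standing in the guild: Espinoza, Quinn and Vasquez (Liveryman); then Brennan, Romero and Bianchi (Journeyman).
Among Espinoza, Quinn and Vasquez, by date of admission to current standing (earlier first): Espinoza (9 Nov 2008) before Quinn and Vasquez (28 Jul 2012).
Among Quinn and Vasquez, a past Master before not a past Master: Quinn (a past Master) before Vasquez (not a past Master).
Among Brennan, Romero and Bianchi, by date of admission to current standing (later first) (reversed rule for this group): Brennan and Romero (25 Jan 2008) before Bianchi (24 Jun 1995).
Brennan and Romero are each not a past Master, so the next rule applies.
Among Brennan and Romero, alphabetically by surname: Brennan before Romero.
Order: Espinoza, Quinn, Vasquez, Brennan, Romero, Bianchi. So position 4.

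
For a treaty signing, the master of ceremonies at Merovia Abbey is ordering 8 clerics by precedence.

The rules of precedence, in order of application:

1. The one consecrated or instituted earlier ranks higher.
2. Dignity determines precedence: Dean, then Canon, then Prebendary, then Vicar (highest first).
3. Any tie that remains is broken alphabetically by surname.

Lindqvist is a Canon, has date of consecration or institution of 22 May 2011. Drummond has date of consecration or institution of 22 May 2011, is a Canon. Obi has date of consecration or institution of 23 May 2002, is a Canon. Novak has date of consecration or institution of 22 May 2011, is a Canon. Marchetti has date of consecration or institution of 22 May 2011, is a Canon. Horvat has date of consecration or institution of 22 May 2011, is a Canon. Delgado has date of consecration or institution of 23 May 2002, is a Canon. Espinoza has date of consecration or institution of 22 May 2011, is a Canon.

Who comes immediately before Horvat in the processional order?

By date of consecration or institution (earlier first): Delgado and Obi (both 23 May 2002); then Drummond, Espinoza, Horvat, Lindqvist, Marchetti and Novak (each 22 May 2011).
Delgado and Obi are each Canon, so the next rule applies.
Among Delgado and Obi, alphabetically by surname: Delgado before Obi.
Drummond, Espinoza, Horvat, Lindqvist, Marchetti and Novak are each Canon, so the next rule applies.
Among Drummond, Espinoza, Horvat, Lindqvist, Marchetti and Novak, alphabetically by surname: Drummond before Espinoza before Horvat before Lindqvist before Marchetti before Novak.
Order: Delgado, Obi, Drummond, Espinoza, Horvat, Lindqvist, Marchetti, Novak.

Espinoza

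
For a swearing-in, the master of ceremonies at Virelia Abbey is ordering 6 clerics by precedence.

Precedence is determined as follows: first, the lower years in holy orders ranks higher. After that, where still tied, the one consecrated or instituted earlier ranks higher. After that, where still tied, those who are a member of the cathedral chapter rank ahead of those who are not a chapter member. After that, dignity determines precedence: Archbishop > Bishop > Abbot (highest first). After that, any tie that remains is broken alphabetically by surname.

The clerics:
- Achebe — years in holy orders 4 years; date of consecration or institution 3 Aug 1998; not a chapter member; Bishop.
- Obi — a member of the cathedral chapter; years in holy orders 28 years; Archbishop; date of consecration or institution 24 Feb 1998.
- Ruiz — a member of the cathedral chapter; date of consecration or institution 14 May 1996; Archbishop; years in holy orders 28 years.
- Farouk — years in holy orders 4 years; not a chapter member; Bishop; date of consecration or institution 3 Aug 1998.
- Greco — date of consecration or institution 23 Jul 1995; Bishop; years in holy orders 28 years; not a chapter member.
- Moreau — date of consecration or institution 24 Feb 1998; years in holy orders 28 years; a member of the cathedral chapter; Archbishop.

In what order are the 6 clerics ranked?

Achebe, Farouk, Greco, Ruiz, Moreau, Obi

By years in holy orders (lower first): Achebe and Farouk (both 4 years); then Greco, Ruiz, Moreau and Obi (each 28 years).
Achebe and Farouk both have date of consecration or institution 3 Aug 1998, so the next rule applies.
Achebe and Farouk are each not a chapter member, so the next rule applies.
Achebe and Farouk are each Bishop, so the next rule applies.
Among Achebe and Farouk, alphabetically by surname: Achebe before Farouk.
Among Greco, Ruiz, Moreau and Obi, by date of consecration or institution (earlier first): Greco (23 Jul 1995) before Ruiz (14 May 1996) before Moreau and Obi (24 Feb 1998).
Moreau and Obi are each a member of the cathedral chapter, so the next rule applies.
Moreau and Obi are each Archbishop, so the next rule applies.
Among Moreau and Obi, alphabetically by surname: Moreau before Obi.
Full order: Achebe, Farouk, Greco, Ruiz, Moreau, Obi.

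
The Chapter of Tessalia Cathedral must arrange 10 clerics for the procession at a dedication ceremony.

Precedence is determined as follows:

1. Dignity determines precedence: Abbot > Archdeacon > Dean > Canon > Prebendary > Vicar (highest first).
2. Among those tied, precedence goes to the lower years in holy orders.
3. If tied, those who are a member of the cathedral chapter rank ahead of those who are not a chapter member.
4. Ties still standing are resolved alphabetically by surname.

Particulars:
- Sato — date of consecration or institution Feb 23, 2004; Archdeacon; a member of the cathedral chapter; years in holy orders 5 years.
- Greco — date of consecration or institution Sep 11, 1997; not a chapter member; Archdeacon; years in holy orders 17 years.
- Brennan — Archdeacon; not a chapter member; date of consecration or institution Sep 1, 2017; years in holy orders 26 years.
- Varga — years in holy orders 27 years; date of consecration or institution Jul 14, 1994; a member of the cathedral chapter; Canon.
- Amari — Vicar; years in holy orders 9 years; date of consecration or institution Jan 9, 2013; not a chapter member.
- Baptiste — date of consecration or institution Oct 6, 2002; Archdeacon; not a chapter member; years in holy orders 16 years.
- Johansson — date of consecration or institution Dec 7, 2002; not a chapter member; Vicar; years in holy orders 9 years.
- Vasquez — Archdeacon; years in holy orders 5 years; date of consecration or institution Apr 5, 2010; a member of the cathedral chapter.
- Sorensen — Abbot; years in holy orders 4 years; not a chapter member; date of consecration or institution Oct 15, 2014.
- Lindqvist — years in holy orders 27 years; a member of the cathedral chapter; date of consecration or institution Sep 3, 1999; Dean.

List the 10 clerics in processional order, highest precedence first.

By dignity: Sorensen (Abbot); then Sato, Vasquez, Baptiste, Greco and Brennan (Archdeacon); then Lindqvist (Dean); then Varga (Canon); then Amari and Johansson (Vicar).
Among Sato, Vasquez, Baptiste, Greco and Brennan, by years in holy orders (lower first): Sato and Vasquez (5 years) before Baptiste (16 years) before Greco (17 years) before Brennan (26 years).
Sato and Vasquez are each a member of the cathedral chapter, so the next rule applies.
Among Sato and Vasquez, alphabetically by surname: Sato before Vasquez.
Amari and Johansson both have years in holy orders 9 years, so the next rule applies.
Amari and Johansson are each not a chapter member, so the next rule applies.
Among Amari and Johansson, alphabetically by surname: Amari before Johansson.
Full order: Sorensen, Sato, Vasquez, Baptiste, Greco, Brennan, Lindqvist, Varga, Amari, Johansson.

Sorensen, Sato, Vasquez, Baptiste, Greco, Brennan, Lindqvist, Varga, Amari, Johansson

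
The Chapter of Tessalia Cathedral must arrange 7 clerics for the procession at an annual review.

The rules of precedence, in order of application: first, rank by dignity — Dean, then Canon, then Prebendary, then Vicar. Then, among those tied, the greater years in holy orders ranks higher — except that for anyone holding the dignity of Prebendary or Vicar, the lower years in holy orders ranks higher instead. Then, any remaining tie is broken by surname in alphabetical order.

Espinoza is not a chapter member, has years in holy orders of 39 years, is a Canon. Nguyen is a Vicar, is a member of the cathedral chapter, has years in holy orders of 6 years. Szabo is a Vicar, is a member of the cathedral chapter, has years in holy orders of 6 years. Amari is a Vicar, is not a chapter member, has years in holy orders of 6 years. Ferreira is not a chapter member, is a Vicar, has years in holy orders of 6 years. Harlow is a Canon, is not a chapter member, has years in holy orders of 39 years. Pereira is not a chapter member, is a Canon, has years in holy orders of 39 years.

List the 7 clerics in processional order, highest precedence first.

By dignity: Espinoza, Harlow and Pereira (Canon); then Amari, Ferreira, Nguyen and Szabo (Vicar).
Espinoza, Harlow and Pereira all have years in holy orders 39 years, so the next rule applies.
Among Espinoza, Harlow and Pereira, alphabetically by surname: Espinoza before Harlow before Pereira.
Amari, Ferreira, Nguyen and Szabo all have years in holy orders 6 years, so the next rule applies.
Among Amari, Ferreira, Nguyen and Szabo, alphabetically by surname: Amari before Ferreira before Nguyen before Szabo.
Full order: Espinoza, Harlow, Pereira, Amari, Ferreira, Nguyen, Szabo.

Espinoza, Harlow, Pereira, Amari, Ferreira, Nguyen, Szabo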